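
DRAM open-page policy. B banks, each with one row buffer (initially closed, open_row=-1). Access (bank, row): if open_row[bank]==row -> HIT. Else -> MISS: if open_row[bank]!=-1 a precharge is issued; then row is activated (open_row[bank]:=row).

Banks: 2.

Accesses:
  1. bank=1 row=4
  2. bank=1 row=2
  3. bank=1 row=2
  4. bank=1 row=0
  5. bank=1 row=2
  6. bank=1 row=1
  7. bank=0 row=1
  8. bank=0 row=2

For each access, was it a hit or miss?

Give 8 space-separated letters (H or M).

Answer: M M H M M M M M

Derivation:
Acc 1: bank1 row4 -> MISS (open row4); precharges=0
Acc 2: bank1 row2 -> MISS (open row2); precharges=1
Acc 3: bank1 row2 -> HIT
Acc 4: bank1 row0 -> MISS (open row0); precharges=2
Acc 5: bank1 row2 -> MISS (open row2); precharges=3
Acc 6: bank1 row1 -> MISS (open row1); precharges=4
Acc 7: bank0 row1 -> MISS (open row1); precharges=4
Acc 8: bank0 row2 -> MISS (open row2); precharges=5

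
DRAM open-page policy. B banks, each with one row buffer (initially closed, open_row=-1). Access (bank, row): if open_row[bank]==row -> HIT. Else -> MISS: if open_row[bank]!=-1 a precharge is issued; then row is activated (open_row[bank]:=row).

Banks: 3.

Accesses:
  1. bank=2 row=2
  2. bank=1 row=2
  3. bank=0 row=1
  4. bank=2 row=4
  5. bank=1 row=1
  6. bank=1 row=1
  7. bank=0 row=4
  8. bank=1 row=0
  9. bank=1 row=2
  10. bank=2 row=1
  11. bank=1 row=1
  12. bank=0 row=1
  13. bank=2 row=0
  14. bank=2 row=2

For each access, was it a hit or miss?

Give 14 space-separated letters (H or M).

Acc 1: bank2 row2 -> MISS (open row2); precharges=0
Acc 2: bank1 row2 -> MISS (open row2); precharges=0
Acc 3: bank0 row1 -> MISS (open row1); precharges=0
Acc 4: bank2 row4 -> MISS (open row4); precharges=1
Acc 5: bank1 row1 -> MISS (open row1); precharges=2
Acc 6: bank1 row1 -> HIT
Acc 7: bank0 row4 -> MISS (open row4); precharges=3
Acc 8: bank1 row0 -> MISS (open row0); precharges=4
Acc 9: bank1 row2 -> MISS (open row2); precharges=5
Acc 10: bank2 row1 -> MISS (open row1); precharges=6
Acc 11: bank1 row1 -> MISS (open row1); precharges=7
Acc 12: bank0 row1 -> MISS (open row1); precharges=8
Acc 13: bank2 row0 -> MISS (open row0); precharges=9
Acc 14: bank2 row2 -> MISS (open row2); precharges=10

Answer: M M M M M H M M M M M M M M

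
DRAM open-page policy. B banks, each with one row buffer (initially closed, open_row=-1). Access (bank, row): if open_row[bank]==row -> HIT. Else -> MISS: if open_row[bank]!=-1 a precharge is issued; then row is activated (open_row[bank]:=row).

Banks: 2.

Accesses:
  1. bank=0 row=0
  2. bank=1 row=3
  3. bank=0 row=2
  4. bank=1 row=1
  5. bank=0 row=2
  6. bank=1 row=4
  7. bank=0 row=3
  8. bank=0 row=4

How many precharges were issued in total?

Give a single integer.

Acc 1: bank0 row0 -> MISS (open row0); precharges=0
Acc 2: bank1 row3 -> MISS (open row3); precharges=0
Acc 3: bank0 row2 -> MISS (open row2); precharges=1
Acc 4: bank1 row1 -> MISS (open row1); precharges=2
Acc 5: bank0 row2 -> HIT
Acc 6: bank1 row4 -> MISS (open row4); precharges=3
Acc 7: bank0 row3 -> MISS (open row3); precharges=4
Acc 8: bank0 row4 -> MISS (open row4); precharges=5

Answer: 5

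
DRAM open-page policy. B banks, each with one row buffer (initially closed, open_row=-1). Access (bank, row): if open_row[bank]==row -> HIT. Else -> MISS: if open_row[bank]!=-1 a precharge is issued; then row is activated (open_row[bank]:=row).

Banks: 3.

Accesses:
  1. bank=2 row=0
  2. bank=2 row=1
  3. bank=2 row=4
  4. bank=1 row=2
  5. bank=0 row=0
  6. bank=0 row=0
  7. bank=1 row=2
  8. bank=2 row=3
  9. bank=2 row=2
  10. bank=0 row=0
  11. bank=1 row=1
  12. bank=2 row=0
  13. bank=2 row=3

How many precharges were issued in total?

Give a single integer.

Answer: 7

Derivation:
Acc 1: bank2 row0 -> MISS (open row0); precharges=0
Acc 2: bank2 row1 -> MISS (open row1); precharges=1
Acc 3: bank2 row4 -> MISS (open row4); precharges=2
Acc 4: bank1 row2 -> MISS (open row2); precharges=2
Acc 5: bank0 row0 -> MISS (open row0); precharges=2
Acc 6: bank0 row0 -> HIT
Acc 7: bank1 row2 -> HIT
Acc 8: bank2 row3 -> MISS (open row3); precharges=3
Acc 9: bank2 row2 -> MISS (open row2); precharges=4
Acc 10: bank0 row0 -> HIT
Acc 11: bank1 row1 -> MISS (open row1); precharges=5
Acc 12: bank2 row0 -> MISS (open row0); precharges=6
Acc 13: bank2 row3 -> MISS (open row3); precharges=7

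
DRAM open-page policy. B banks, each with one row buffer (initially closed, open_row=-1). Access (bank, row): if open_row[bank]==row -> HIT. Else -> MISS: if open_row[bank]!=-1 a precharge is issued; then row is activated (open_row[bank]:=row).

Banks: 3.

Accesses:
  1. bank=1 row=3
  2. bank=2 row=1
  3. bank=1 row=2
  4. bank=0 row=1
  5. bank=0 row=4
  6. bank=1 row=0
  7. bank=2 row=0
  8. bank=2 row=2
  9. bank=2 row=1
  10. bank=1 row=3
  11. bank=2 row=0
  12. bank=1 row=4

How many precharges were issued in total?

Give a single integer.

Acc 1: bank1 row3 -> MISS (open row3); precharges=0
Acc 2: bank2 row1 -> MISS (open row1); precharges=0
Acc 3: bank1 row2 -> MISS (open row2); precharges=1
Acc 4: bank0 row1 -> MISS (open row1); precharges=1
Acc 5: bank0 row4 -> MISS (open row4); precharges=2
Acc 6: bank1 row0 -> MISS (open row0); precharges=3
Acc 7: bank2 row0 -> MISS (open row0); precharges=4
Acc 8: bank2 row2 -> MISS (open row2); precharges=5
Acc 9: bank2 row1 -> MISS (open row1); precharges=6
Acc 10: bank1 row3 -> MISS (open row3); precharges=7
Acc 11: bank2 row0 -> MISS (open row0); precharges=8
Acc 12: bank1 row4 -> MISS (open row4); precharges=9

Answer: 9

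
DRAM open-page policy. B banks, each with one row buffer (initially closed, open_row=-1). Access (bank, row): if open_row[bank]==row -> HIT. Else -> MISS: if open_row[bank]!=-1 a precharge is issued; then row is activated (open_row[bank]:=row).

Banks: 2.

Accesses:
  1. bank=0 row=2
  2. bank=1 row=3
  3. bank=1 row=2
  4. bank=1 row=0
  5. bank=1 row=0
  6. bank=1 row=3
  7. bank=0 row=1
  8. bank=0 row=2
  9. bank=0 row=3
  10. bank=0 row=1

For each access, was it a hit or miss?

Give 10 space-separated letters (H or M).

Acc 1: bank0 row2 -> MISS (open row2); precharges=0
Acc 2: bank1 row3 -> MISS (open row3); precharges=0
Acc 3: bank1 row2 -> MISS (open row2); precharges=1
Acc 4: bank1 row0 -> MISS (open row0); precharges=2
Acc 5: bank1 row0 -> HIT
Acc 6: bank1 row3 -> MISS (open row3); precharges=3
Acc 7: bank0 row1 -> MISS (open row1); precharges=4
Acc 8: bank0 row2 -> MISS (open row2); precharges=5
Acc 9: bank0 row3 -> MISS (open row3); precharges=6
Acc 10: bank0 row1 -> MISS (open row1); precharges=7

Answer: M M M M H M M M M M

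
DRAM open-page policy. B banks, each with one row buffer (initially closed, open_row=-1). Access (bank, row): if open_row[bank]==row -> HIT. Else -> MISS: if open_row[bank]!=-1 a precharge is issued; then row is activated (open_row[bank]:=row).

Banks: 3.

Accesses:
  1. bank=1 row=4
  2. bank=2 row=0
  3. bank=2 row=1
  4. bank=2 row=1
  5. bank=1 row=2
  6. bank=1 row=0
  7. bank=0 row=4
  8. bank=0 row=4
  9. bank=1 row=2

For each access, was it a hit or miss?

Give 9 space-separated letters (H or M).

Acc 1: bank1 row4 -> MISS (open row4); precharges=0
Acc 2: bank2 row0 -> MISS (open row0); precharges=0
Acc 3: bank2 row1 -> MISS (open row1); precharges=1
Acc 4: bank2 row1 -> HIT
Acc 5: bank1 row2 -> MISS (open row2); precharges=2
Acc 6: bank1 row0 -> MISS (open row0); precharges=3
Acc 7: bank0 row4 -> MISS (open row4); precharges=3
Acc 8: bank0 row4 -> HIT
Acc 9: bank1 row2 -> MISS (open row2); precharges=4

Answer: M M M H M M M H M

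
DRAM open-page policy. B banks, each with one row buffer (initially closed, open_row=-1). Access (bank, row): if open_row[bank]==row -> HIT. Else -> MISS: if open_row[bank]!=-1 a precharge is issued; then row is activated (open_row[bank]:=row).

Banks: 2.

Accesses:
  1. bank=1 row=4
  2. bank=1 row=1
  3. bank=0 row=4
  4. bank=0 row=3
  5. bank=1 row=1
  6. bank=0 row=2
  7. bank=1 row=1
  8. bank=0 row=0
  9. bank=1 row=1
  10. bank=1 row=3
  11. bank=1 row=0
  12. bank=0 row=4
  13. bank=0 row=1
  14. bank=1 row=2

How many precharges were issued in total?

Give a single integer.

Acc 1: bank1 row4 -> MISS (open row4); precharges=0
Acc 2: bank1 row1 -> MISS (open row1); precharges=1
Acc 3: bank0 row4 -> MISS (open row4); precharges=1
Acc 4: bank0 row3 -> MISS (open row3); precharges=2
Acc 5: bank1 row1 -> HIT
Acc 6: bank0 row2 -> MISS (open row2); precharges=3
Acc 7: bank1 row1 -> HIT
Acc 8: bank0 row0 -> MISS (open row0); precharges=4
Acc 9: bank1 row1 -> HIT
Acc 10: bank1 row3 -> MISS (open row3); precharges=5
Acc 11: bank1 row0 -> MISS (open row0); precharges=6
Acc 12: bank0 row4 -> MISS (open row4); precharges=7
Acc 13: bank0 row1 -> MISS (open row1); precharges=8
Acc 14: bank1 row2 -> MISS (open row2); precharges=9

Answer: 9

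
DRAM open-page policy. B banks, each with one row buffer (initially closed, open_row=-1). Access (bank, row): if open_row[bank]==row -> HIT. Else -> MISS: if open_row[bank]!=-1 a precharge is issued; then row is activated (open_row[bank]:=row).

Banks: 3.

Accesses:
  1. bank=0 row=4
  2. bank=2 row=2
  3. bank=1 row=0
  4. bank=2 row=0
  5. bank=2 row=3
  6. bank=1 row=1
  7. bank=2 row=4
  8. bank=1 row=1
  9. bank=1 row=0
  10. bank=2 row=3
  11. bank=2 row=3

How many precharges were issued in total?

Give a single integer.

Answer: 6

Derivation:
Acc 1: bank0 row4 -> MISS (open row4); precharges=0
Acc 2: bank2 row2 -> MISS (open row2); precharges=0
Acc 3: bank1 row0 -> MISS (open row0); precharges=0
Acc 4: bank2 row0 -> MISS (open row0); precharges=1
Acc 5: bank2 row3 -> MISS (open row3); precharges=2
Acc 6: bank1 row1 -> MISS (open row1); precharges=3
Acc 7: bank2 row4 -> MISS (open row4); precharges=4
Acc 8: bank1 row1 -> HIT
Acc 9: bank1 row0 -> MISS (open row0); precharges=5
Acc 10: bank2 row3 -> MISS (open row3); precharges=6
Acc 11: bank2 row3 -> HIT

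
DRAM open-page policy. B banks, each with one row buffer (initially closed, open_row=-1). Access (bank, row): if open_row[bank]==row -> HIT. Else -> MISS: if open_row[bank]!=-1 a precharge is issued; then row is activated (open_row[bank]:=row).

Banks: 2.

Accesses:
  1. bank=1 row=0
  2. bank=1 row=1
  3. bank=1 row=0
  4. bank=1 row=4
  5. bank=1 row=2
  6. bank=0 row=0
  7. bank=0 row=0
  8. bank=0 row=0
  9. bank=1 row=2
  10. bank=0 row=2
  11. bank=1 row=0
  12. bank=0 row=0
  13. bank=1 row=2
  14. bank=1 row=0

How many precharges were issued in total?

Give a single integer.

Answer: 9

Derivation:
Acc 1: bank1 row0 -> MISS (open row0); precharges=0
Acc 2: bank1 row1 -> MISS (open row1); precharges=1
Acc 3: bank1 row0 -> MISS (open row0); precharges=2
Acc 4: bank1 row4 -> MISS (open row4); precharges=3
Acc 5: bank1 row2 -> MISS (open row2); precharges=4
Acc 6: bank0 row0 -> MISS (open row0); precharges=4
Acc 7: bank0 row0 -> HIT
Acc 8: bank0 row0 -> HIT
Acc 9: bank1 row2 -> HIT
Acc 10: bank0 row2 -> MISS (open row2); precharges=5
Acc 11: bank1 row0 -> MISS (open row0); precharges=6
Acc 12: bank0 row0 -> MISS (open row0); precharges=7
Acc 13: bank1 row2 -> MISS (open row2); precharges=8
Acc 14: bank1 row0 -> MISS (open row0); precharges=9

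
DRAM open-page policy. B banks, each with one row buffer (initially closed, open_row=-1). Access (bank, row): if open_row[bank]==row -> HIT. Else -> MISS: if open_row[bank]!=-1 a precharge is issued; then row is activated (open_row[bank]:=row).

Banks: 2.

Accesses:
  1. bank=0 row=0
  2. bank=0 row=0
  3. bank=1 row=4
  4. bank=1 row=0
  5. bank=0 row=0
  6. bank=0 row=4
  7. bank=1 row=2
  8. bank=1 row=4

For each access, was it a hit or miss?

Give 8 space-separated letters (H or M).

Acc 1: bank0 row0 -> MISS (open row0); precharges=0
Acc 2: bank0 row0 -> HIT
Acc 3: bank1 row4 -> MISS (open row4); precharges=0
Acc 4: bank1 row0 -> MISS (open row0); precharges=1
Acc 5: bank0 row0 -> HIT
Acc 6: bank0 row4 -> MISS (open row4); precharges=2
Acc 7: bank1 row2 -> MISS (open row2); precharges=3
Acc 8: bank1 row4 -> MISS (open row4); precharges=4

Answer: M H M M H M M M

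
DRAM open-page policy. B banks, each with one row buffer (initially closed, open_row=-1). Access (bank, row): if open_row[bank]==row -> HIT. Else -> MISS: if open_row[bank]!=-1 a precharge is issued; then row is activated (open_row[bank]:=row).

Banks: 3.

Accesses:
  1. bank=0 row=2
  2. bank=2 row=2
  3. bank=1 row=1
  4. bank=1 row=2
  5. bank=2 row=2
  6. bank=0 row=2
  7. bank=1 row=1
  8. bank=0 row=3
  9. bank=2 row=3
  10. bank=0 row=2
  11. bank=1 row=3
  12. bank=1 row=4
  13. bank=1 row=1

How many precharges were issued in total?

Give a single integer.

Answer: 8

Derivation:
Acc 1: bank0 row2 -> MISS (open row2); precharges=0
Acc 2: bank2 row2 -> MISS (open row2); precharges=0
Acc 3: bank1 row1 -> MISS (open row1); precharges=0
Acc 4: bank1 row2 -> MISS (open row2); precharges=1
Acc 5: bank2 row2 -> HIT
Acc 6: bank0 row2 -> HIT
Acc 7: bank1 row1 -> MISS (open row1); precharges=2
Acc 8: bank0 row3 -> MISS (open row3); precharges=3
Acc 9: bank2 row3 -> MISS (open row3); precharges=4
Acc 10: bank0 row2 -> MISS (open row2); precharges=5
Acc 11: bank1 row3 -> MISS (open row3); precharges=6
Acc 12: bank1 row4 -> MISS (open row4); precharges=7
Acc 13: bank1 row1 -> MISS (open row1); precharges=8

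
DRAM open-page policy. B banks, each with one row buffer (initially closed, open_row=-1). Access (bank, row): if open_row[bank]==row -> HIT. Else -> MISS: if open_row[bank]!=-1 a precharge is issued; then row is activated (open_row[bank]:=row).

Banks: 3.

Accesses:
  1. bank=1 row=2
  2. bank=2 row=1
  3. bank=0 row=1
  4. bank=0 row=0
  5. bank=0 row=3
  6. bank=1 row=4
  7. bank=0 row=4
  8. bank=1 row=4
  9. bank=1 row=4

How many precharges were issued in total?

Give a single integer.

Acc 1: bank1 row2 -> MISS (open row2); precharges=0
Acc 2: bank2 row1 -> MISS (open row1); precharges=0
Acc 3: bank0 row1 -> MISS (open row1); precharges=0
Acc 4: bank0 row0 -> MISS (open row0); precharges=1
Acc 5: bank0 row3 -> MISS (open row3); precharges=2
Acc 6: bank1 row4 -> MISS (open row4); precharges=3
Acc 7: bank0 row4 -> MISS (open row4); precharges=4
Acc 8: bank1 row4 -> HIT
Acc 9: bank1 row4 -> HIT

Answer: 4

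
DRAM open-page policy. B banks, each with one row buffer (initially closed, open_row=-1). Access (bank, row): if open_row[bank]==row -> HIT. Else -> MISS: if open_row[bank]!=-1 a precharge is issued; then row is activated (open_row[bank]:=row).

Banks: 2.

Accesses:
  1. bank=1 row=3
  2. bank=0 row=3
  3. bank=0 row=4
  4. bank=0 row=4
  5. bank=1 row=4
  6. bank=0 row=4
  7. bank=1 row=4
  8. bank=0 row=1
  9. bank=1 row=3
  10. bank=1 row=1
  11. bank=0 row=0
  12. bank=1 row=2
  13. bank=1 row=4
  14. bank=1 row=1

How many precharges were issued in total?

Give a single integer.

Acc 1: bank1 row3 -> MISS (open row3); precharges=0
Acc 2: bank0 row3 -> MISS (open row3); precharges=0
Acc 3: bank0 row4 -> MISS (open row4); precharges=1
Acc 4: bank0 row4 -> HIT
Acc 5: bank1 row4 -> MISS (open row4); precharges=2
Acc 6: bank0 row4 -> HIT
Acc 7: bank1 row4 -> HIT
Acc 8: bank0 row1 -> MISS (open row1); precharges=3
Acc 9: bank1 row3 -> MISS (open row3); precharges=4
Acc 10: bank1 row1 -> MISS (open row1); precharges=5
Acc 11: bank0 row0 -> MISS (open row0); precharges=6
Acc 12: bank1 row2 -> MISS (open row2); precharges=7
Acc 13: bank1 row4 -> MISS (open row4); precharges=8
Acc 14: bank1 row1 -> MISS (open row1); precharges=9

Answer: 9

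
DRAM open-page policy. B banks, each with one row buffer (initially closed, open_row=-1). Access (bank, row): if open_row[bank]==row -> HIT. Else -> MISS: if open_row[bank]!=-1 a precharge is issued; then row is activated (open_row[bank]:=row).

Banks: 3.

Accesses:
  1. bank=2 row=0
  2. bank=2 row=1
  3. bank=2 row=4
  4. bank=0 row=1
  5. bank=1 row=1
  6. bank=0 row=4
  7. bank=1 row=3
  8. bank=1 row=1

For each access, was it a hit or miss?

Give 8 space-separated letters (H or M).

Answer: M M M M M M M M

Derivation:
Acc 1: bank2 row0 -> MISS (open row0); precharges=0
Acc 2: bank2 row1 -> MISS (open row1); precharges=1
Acc 3: bank2 row4 -> MISS (open row4); precharges=2
Acc 4: bank0 row1 -> MISS (open row1); precharges=2
Acc 5: bank1 row1 -> MISS (open row1); precharges=2
Acc 6: bank0 row4 -> MISS (open row4); precharges=3
Acc 7: bank1 row3 -> MISS (open row3); precharges=4
Acc 8: bank1 row1 -> MISS (open row1); precharges=5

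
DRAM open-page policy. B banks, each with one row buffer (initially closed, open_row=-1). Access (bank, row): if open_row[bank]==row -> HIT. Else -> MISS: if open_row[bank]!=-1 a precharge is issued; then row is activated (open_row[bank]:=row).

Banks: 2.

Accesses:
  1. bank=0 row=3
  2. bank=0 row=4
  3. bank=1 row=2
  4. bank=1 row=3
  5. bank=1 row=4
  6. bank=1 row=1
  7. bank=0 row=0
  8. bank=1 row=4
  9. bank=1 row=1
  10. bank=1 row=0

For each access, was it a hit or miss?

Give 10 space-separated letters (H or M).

Answer: M M M M M M M M M M

Derivation:
Acc 1: bank0 row3 -> MISS (open row3); precharges=0
Acc 2: bank0 row4 -> MISS (open row4); precharges=1
Acc 3: bank1 row2 -> MISS (open row2); precharges=1
Acc 4: bank1 row3 -> MISS (open row3); precharges=2
Acc 5: bank1 row4 -> MISS (open row4); precharges=3
Acc 6: bank1 row1 -> MISS (open row1); precharges=4
Acc 7: bank0 row0 -> MISS (open row0); precharges=5
Acc 8: bank1 row4 -> MISS (open row4); precharges=6
Acc 9: bank1 row1 -> MISS (open row1); precharges=7
Acc 10: bank1 row0 -> MISS (open row0); precharges=8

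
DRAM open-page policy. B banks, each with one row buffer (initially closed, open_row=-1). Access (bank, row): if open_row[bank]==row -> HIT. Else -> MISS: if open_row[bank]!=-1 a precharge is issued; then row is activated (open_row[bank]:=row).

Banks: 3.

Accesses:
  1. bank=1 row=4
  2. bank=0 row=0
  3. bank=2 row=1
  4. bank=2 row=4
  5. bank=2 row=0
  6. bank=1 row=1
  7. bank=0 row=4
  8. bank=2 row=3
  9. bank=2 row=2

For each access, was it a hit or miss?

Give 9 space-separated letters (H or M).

Answer: M M M M M M M M M

Derivation:
Acc 1: bank1 row4 -> MISS (open row4); precharges=0
Acc 2: bank0 row0 -> MISS (open row0); precharges=0
Acc 3: bank2 row1 -> MISS (open row1); precharges=0
Acc 4: bank2 row4 -> MISS (open row4); precharges=1
Acc 5: bank2 row0 -> MISS (open row0); precharges=2
Acc 6: bank1 row1 -> MISS (open row1); precharges=3
Acc 7: bank0 row4 -> MISS (open row4); precharges=4
Acc 8: bank2 row3 -> MISS (open row3); precharges=5
Acc 9: bank2 row2 -> MISS (open row2); precharges=6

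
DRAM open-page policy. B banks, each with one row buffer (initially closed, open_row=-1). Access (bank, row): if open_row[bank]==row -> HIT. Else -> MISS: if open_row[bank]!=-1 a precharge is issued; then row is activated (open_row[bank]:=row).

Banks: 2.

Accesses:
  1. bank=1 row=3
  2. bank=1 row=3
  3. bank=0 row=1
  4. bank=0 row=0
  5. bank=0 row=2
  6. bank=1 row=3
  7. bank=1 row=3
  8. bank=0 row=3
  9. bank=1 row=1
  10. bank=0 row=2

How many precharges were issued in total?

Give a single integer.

Acc 1: bank1 row3 -> MISS (open row3); precharges=0
Acc 2: bank1 row3 -> HIT
Acc 3: bank0 row1 -> MISS (open row1); precharges=0
Acc 4: bank0 row0 -> MISS (open row0); precharges=1
Acc 5: bank0 row2 -> MISS (open row2); precharges=2
Acc 6: bank1 row3 -> HIT
Acc 7: bank1 row3 -> HIT
Acc 8: bank0 row3 -> MISS (open row3); precharges=3
Acc 9: bank1 row1 -> MISS (open row1); precharges=4
Acc 10: bank0 row2 -> MISS (open row2); precharges=5

Answer: 5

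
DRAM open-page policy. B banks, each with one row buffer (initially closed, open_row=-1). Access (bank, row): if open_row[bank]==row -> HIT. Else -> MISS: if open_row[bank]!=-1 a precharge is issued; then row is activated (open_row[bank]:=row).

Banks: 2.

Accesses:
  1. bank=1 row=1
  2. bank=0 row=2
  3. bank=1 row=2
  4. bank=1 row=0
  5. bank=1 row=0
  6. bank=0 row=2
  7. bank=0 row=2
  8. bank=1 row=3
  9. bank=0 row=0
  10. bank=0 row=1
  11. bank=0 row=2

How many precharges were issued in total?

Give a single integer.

Answer: 6

Derivation:
Acc 1: bank1 row1 -> MISS (open row1); precharges=0
Acc 2: bank0 row2 -> MISS (open row2); precharges=0
Acc 3: bank1 row2 -> MISS (open row2); precharges=1
Acc 4: bank1 row0 -> MISS (open row0); precharges=2
Acc 5: bank1 row0 -> HIT
Acc 6: bank0 row2 -> HIT
Acc 7: bank0 row2 -> HIT
Acc 8: bank1 row3 -> MISS (open row3); precharges=3
Acc 9: bank0 row0 -> MISS (open row0); precharges=4
Acc 10: bank0 row1 -> MISS (open row1); precharges=5
Acc 11: bank0 row2 -> MISS (open row2); precharges=6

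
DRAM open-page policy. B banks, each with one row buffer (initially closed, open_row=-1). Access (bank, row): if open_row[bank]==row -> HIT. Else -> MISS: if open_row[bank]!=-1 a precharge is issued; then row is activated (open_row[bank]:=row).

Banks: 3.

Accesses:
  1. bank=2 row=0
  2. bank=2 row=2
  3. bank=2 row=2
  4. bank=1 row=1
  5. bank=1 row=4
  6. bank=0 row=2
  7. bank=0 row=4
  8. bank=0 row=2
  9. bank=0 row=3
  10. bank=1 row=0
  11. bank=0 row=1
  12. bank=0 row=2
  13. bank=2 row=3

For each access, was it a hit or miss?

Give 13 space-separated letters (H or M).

Answer: M M H M M M M M M M M M M

Derivation:
Acc 1: bank2 row0 -> MISS (open row0); precharges=0
Acc 2: bank2 row2 -> MISS (open row2); precharges=1
Acc 3: bank2 row2 -> HIT
Acc 4: bank1 row1 -> MISS (open row1); precharges=1
Acc 5: bank1 row4 -> MISS (open row4); precharges=2
Acc 6: bank0 row2 -> MISS (open row2); precharges=2
Acc 7: bank0 row4 -> MISS (open row4); precharges=3
Acc 8: bank0 row2 -> MISS (open row2); precharges=4
Acc 9: bank0 row3 -> MISS (open row3); precharges=5
Acc 10: bank1 row0 -> MISS (open row0); precharges=6
Acc 11: bank0 row1 -> MISS (open row1); precharges=7
Acc 12: bank0 row2 -> MISS (open row2); precharges=8
Acc 13: bank2 row3 -> MISS (open row3); precharges=9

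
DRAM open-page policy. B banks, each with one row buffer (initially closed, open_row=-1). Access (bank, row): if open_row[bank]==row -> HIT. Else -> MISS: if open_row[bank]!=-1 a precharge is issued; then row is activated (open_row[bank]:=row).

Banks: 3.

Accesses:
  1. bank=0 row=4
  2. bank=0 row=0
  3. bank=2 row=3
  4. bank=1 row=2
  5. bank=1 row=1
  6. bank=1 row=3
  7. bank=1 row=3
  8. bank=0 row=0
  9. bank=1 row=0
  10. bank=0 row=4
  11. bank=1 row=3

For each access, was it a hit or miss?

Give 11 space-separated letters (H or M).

Answer: M M M M M M H H M M M

Derivation:
Acc 1: bank0 row4 -> MISS (open row4); precharges=0
Acc 2: bank0 row0 -> MISS (open row0); precharges=1
Acc 3: bank2 row3 -> MISS (open row3); precharges=1
Acc 4: bank1 row2 -> MISS (open row2); precharges=1
Acc 5: bank1 row1 -> MISS (open row1); precharges=2
Acc 6: bank1 row3 -> MISS (open row3); precharges=3
Acc 7: bank1 row3 -> HIT
Acc 8: bank0 row0 -> HIT
Acc 9: bank1 row0 -> MISS (open row0); precharges=4
Acc 10: bank0 row4 -> MISS (open row4); precharges=5
Acc 11: bank1 row3 -> MISS (open row3); precharges=6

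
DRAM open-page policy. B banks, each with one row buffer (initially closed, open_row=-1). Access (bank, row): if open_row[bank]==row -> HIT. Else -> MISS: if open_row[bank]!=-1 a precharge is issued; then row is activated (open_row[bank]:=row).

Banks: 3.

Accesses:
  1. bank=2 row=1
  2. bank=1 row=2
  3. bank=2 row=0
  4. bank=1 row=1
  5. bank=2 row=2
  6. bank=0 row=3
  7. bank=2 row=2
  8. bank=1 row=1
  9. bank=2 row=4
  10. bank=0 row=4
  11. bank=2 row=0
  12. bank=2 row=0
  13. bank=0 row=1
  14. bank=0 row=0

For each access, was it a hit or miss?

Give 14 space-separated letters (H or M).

Acc 1: bank2 row1 -> MISS (open row1); precharges=0
Acc 2: bank1 row2 -> MISS (open row2); precharges=0
Acc 3: bank2 row0 -> MISS (open row0); precharges=1
Acc 4: bank1 row1 -> MISS (open row1); precharges=2
Acc 5: bank2 row2 -> MISS (open row2); precharges=3
Acc 6: bank0 row3 -> MISS (open row3); precharges=3
Acc 7: bank2 row2 -> HIT
Acc 8: bank1 row1 -> HIT
Acc 9: bank2 row4 -> MISS (open row4); precharges=4
Acc 10: bank0 row4 -> MISS (open row4); precharges=5
Acc 11: bank2 row0 -> MISS (open row0); precharges=6
Acc 12: bank2 row0 -> HIT
Acc 13: bank0 row1 -> MISS (open row1); precharges=7
Acc 14: bank0 row0 -> MISS (open row0); precharges=8

Answer: M M M M M M H H M M M H M M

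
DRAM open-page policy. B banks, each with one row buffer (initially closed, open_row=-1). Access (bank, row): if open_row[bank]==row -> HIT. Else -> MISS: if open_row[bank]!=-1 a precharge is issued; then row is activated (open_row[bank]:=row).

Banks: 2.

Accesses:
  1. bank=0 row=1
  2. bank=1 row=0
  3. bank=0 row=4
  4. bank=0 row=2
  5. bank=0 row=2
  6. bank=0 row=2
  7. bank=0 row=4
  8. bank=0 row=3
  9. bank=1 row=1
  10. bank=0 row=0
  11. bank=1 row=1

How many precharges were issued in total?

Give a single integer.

Acc 1: bank0 row1 -> MISS (open row1); precharges=0
Acc 2: bank1 row0 -> MISS (open row0); precharges=0
Acc 3: bank0 row4 -> MISS (open row4); precharges=1
Acc 4: bank0 row2 -> MISS (open row2); precharges=2
Acc 5: bank0 row2 -> HIT
Acc 6: bank0 row2 -> HIT
Acc 7: bank0 row4 -> MISS (open row4); precharges=3
Acc 8: bank0 row3 -> MISS (open row3); precharges=4
Acc 9: bank1 row1 -> MISS (open row1); precharges=5
Acc 10: bank0 row0 -> MISS (open row0); precharges=6
Acc 11: bank1 row1 -> HIT

Answer: 6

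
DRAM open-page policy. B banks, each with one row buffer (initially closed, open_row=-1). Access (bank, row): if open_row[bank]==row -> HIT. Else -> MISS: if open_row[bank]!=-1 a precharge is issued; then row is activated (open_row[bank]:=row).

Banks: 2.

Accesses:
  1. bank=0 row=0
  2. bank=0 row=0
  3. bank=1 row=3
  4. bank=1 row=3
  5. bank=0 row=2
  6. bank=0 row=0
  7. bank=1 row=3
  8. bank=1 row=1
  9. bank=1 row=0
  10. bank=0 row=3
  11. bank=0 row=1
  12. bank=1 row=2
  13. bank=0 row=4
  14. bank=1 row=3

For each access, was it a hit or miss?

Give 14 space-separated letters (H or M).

Acc 1: bank0 row0 -> MISS (open row0); precharges=0
Acc 2: bank0 row0 -> HIT
Acc 3: bank1 row3 -> MISS (open row3); precharges=0
Acc 4: bank1 row3 -> HIT
Acc 5: bank0 row2 -> MISS (open row2); precharges=1
Acc 6: bank0 row0 -> MISS (open row0); precharges=2
Acc 7: bank1 row3 -> HIT
Acc 8: bank1 row1 -> MISS (open row1); precharges=3
Acc 9: bank1 row0 -> MISS (open row0); precharges=4
Acc 10: bank0 row3 -> MISS (open row3); precharges=5
Acc 11: bank0 row1 -> MISS (open row1); precharges=6
Acc 12: bank1 row2 -> MISS (open row2); precharges=7
Acc 13: bank0 row4 -> MISS (open row4); precharges=8
Acc 14: bank1 row3 -> MISS (open row3); precharges=9

Answer: M H M H M M H M M M M M M M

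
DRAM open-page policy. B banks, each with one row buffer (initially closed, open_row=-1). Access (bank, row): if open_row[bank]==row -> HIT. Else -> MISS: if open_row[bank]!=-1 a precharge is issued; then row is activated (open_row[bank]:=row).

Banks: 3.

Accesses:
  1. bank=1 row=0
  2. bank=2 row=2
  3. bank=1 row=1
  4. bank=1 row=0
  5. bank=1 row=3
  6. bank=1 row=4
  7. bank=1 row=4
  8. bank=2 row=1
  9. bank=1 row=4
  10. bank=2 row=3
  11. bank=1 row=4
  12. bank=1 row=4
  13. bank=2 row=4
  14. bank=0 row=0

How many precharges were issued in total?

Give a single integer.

Answer: 7

Derivation:
Acc 1: bank1 row0 -> MISS (open row0); precharges=0
Acc 2: bank2 row2 -> MISS (open row2); precharges=0
Acc 3: bank1 row1 -> MISS (open row1); precharges=1
Acc 4: bank1 row0 -> MISS (open row0); precharges=2
Acc 5: bank1 row3 -> MISS (open row3); precharges=3
Acc 6: bank1 row4 -> MISS (open row4); precharges=4
Acc 7: bank1 row4 -> HIT
Acc 8: bank2 row1 -> MISS (open row1); precharges=5
Acc 9: bank1 row4 -> HIT
Acc 10: bank2 row3 -> MISS (open row3); precharges=6
Acc 11: bank1 row4 -> HIT
Acc 12: bank1 row4 -> HIT
Acc 13: bank2 row4 -> MISS (open row4); precharges=7
Acc 14: bank0 row0 -> MISS (open row0); precharges=7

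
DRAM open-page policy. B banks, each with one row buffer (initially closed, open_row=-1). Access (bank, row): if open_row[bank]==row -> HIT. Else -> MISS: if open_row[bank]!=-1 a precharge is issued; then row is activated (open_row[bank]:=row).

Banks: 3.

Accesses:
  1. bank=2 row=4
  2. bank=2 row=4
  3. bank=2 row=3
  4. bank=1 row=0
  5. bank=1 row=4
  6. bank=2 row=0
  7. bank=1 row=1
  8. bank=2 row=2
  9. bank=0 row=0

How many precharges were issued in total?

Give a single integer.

Acc 1: bank2 row4 -> MISS (open row4); precharges=0
Acc 2: bank2 row4 -> HIT
Acc 3: bank2 row3 -> MISS (open row3); precharges=1
Acc 4: bank1 row0 -> MISS (open row0); precharges=1
Acc 5: bank1 row4 -> MISS (open row4); precharges=2
Acc 6: bank2 row0 -> MISS (open row0); precharges=3
Acc 7: bank1 row1 -> MISS (open row1); precharges=4
Acc 8: bank2 row2 -> MISS (open row2); precharges=5
Acc 9: bank0 row0 -> MISS (open row0); precharges=5

Answer: 5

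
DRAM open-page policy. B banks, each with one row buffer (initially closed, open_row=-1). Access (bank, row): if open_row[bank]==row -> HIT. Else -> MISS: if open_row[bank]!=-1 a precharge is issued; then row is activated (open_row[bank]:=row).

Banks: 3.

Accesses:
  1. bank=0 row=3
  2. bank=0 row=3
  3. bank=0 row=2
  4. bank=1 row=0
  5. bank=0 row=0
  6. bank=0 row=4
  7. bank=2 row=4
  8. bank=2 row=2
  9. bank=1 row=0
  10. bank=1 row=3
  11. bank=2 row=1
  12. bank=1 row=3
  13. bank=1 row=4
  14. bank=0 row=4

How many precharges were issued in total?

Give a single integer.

Answer: 7

Derivation:
Acc 1: bank0 row3 -> MISS (open row3); precharges=0
Acc 2: bank0 row3 -> HIT
Acc 3: bank0 row2 -> MISS (open row2); precharges=1
Acc 4: bank1 row0 -> MISS (open row0); precharges=1
Acc 5: bank0 row0 -> MISS (open row0); precharges=2
Acc 6: bank0 row4 -> MISS (open row4); precharges=3
Acc 7: bank2 row4 -> MISS (open row4); precharges=3
Acc 8: bank2 row2 -> MISS (open row2); precharges=4
Acc 9: bank1 row0 -> HIT
Acc 10: bank1 row3 -> MISS (open row3); precharges=5
Acc 11: bank2 row1 -> MISS (open row1); precharges=6
Acc 12: bank1 row3 -> HIT
Acc 13: bank1 row4 -> MISS (open row4); precharges=7
Acc 14: bank0 row4 -> HIT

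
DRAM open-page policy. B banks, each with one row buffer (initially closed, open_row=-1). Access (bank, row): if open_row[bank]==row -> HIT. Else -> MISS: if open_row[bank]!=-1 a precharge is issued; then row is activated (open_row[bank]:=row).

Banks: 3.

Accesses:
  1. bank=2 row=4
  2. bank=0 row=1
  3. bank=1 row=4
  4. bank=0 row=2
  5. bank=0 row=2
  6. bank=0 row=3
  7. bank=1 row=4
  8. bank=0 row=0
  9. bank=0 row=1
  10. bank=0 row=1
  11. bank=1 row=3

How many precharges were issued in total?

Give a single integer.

Acc 1: bank2 row4 -> MISS (open row4); precharges=0
Acc 2: bank0 row1 -> MISS (open row1); precharges=0
Acc 3: bank1 row4 -> MISS (open row4); precharges=0
Acc 4: bank0 row2 -> MISS (open row2); precharges=1
Acc 5: bank0 row2 -> HIT
Acc 6: bank0 row3 -> MISS (open row3); precharges=2
Acc 7: bank1 row4 -> HIT
Acc 8: bank0 row0 -> MISS (open row0); precharges=3
Acc 9: bank0 row1 -> MISS (open row1); precharges=4
Acc 10: bank0 row1 -> HIT
Acc 11: bank1 row3 -> MISS (open row3); precharges=5

Answer: 5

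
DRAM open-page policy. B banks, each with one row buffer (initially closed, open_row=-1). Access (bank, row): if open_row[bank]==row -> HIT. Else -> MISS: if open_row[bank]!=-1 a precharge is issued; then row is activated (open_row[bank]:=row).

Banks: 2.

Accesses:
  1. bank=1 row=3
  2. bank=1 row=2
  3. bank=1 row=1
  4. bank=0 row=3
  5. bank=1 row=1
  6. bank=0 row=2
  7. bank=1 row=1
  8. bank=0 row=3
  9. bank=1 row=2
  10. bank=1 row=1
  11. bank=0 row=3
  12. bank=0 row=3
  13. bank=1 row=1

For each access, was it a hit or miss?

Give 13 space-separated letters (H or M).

Answer: M M M M H M H M M M H H H

Derivation:
Acc 1: bank1 row3 -> MISS (open row3); precharges=0
Acc 2: bank1 row2 -> MISS (open row2); precharges=1
Acc 3: bank1 row1 -> MISS (open row1); precharges=2
Acc 4: bank0 row3 -> MISS (open row3); precharges=2
Acc 5: bank1 row1 -> HIT
Acc 6: bank0 row2 -> MISS (open row2); precharges=3
Acc 7: bank1 row1 -> HIT
Acc 8: bank0 row3 -> MISS (open row3); precharges=4
Acc 9: bank1 row2 -> MISS (open row2); precharges=5
Acc 10: bank1 row1 -> MISS (open row1); precharges=6
Acc 11: bank0 row3 -> HIT
Acc 12: bank0 row3 -> HIT
Acc 13: bank1 row1 -> HIT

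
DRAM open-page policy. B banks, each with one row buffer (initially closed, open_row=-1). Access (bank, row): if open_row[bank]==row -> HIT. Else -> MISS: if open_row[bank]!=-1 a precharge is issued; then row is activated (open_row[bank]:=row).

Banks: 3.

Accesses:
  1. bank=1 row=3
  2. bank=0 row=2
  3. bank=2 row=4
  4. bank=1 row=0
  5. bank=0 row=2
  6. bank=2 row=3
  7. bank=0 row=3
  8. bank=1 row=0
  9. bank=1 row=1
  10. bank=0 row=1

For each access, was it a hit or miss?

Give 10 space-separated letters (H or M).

Answer: M M M M H M M H M M

Derivation:
Acc 1: bank1 row3 -> MISS (open row3); precharges=0
Acc 2: bank0 row2 -> MISS (open row2); precharges=0
Acc 3: bank2 row4 -> MISS (open row4); precharges=0
Acc 4: bank1 row0 -> MISS (open row0); precharges=1
Acc 5: bank0 row2 -> HIT
Acc 6: bank2 row3 -> MISS (open row3); precharges=2
Acc 7: bank0 row3 -> MISS (open row3); precharges=3
Acc 8: bank1 row0 -> HIT
Acc 9: bank1 row1 -> MISS (open row1); precharges=4
Acc 10: bank0 row1 -> MISS (open row1); precharges=5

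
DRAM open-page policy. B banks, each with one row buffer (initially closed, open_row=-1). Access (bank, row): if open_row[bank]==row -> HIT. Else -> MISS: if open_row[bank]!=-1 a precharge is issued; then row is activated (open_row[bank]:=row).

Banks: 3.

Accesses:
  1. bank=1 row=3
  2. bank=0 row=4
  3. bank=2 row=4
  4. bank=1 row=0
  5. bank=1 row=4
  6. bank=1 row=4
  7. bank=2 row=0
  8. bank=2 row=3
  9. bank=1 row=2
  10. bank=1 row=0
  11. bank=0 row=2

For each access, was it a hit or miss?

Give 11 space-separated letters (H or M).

Answer: M M M M M H M M M M M

Derivation:
Acc 1: bank1 row3 -> MISS (open row3); precharges=0
Acc 2: bank0 row4 -> MISS (open row4); precharges=0
Acc 3: bank2 row4 -> MISS (open row4); precharges=0
Acc 4: bank1 row0 -> MISS (open row0); precharges=1
Acc 5: bank1 row4 -> MISS (open row4); precharges=2
Acc 6: bank1 row4 -> HIT
Acc 7: bank2 row0 -> MISS (open row0); precharges=3
Acc 8: bank2 row3 -> MISS (open row3); precharges=4
Acc 9: bank1 row2 -> MISS (open row2); precharges=5
Acc 10: bank1 row0 -> MISS (open row0); precharges=6
Acc 11: bank0 row2 -> MISS (open row2); precharges=7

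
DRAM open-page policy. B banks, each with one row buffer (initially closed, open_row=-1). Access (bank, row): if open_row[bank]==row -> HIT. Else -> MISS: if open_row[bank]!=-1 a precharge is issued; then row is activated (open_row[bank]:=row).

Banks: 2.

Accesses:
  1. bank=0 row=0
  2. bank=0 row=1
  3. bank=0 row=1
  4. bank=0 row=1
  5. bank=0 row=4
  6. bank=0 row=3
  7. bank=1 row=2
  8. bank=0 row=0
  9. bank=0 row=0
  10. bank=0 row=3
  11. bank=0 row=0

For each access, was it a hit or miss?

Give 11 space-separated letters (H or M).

Answer: M M H H M M M M H M M

Derivation:
Acc 1: bank0 row0 -> MISS (open row0); precharges=0
Acc 2: bank0 row1 -> MISS (open row1); precharges=1
Acc 3: bank0 row1 -> HIT
Acc 4: bank0 row1 -> HIT
Acc 5: bank0 row4 -> MISS (open row4); precharges=2
Acc 6: bank0 row3 -> MISS (open row3); precharges=3
Acc 7: bank1 row2 -> MISS (open row2); precharges=3
Acc 8: bank0 row0 -> MISS (open row0); precharges=4
Acc 9: bank0 row0 -> HIT
Acc 10: bank0 row3 -> MISS (open row3); precharges=5
Acc 11: bank0 row0 -> MISS (open row0); precharges=6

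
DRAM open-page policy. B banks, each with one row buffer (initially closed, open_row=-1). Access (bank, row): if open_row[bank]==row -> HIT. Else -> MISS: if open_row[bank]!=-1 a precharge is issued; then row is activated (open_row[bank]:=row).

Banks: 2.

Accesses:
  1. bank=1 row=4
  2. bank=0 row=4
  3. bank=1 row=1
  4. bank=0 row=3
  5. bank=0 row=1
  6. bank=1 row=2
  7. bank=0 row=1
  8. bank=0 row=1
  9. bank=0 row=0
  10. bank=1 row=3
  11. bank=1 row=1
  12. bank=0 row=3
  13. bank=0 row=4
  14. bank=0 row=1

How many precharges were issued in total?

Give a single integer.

Answer: 10

Derivation:
Acc 1: bank1 row4 -> MISS (open row4); precharges=0
Acc 2: bank0 row4 -> MISS (open row4); precharges=0
Acc 3: bank1 row1 -> MISS (open row1); precharges=1
Acc 4: bank0 row3 -> MISS (open row3); precharges=2
Acc 5: bank0 row1 -> MISS (open row1); precharges=3
Acc 6: bank1 row2 -> MISS (open row2); precharges=4
Acc 7: bank0 row1 -> HIT
Acc 8: bank0 row1 -> HIT
Acc 9: bank0 row0 -> MISS (open row0); precharges=5
Acc 10: bank1 row3 -> MISS (open row3); precharges=6
Acc 11: bank1 row1 -> MISS (open row1); precharges=7
Acc 12: bank0 row3 -> MISS (open row3); precharges=8
Acc 13: bank0 row4 -> MISS (open row4); precharges=9
Acc 14: bank0 row1 -> MISS (open row1); precharges=10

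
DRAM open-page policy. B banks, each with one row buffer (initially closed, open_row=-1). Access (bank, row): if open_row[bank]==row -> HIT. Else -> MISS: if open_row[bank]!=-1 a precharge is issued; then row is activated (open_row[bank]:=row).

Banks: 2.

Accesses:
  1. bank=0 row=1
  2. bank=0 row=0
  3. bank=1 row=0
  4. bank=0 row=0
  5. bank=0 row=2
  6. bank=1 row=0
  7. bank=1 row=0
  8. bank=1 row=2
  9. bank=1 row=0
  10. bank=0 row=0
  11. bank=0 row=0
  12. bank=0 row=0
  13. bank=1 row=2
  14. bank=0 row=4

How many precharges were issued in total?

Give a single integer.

Acc 1: bank0 row1 -> MISS (open row1); precharges=0
Acc 2: bank0 row0 -> MISS (open row0); precharges=1
Acc 3: bank1 row0 -> MISS (open row0); precharges=1
Acc 4: bank0 row0 -> HIT
Acc 5: bank0 row2 -> MISS (open row2); precharges=2
Acc 6: bank1 row0 -> HIT
Acc 7: bank1 row0 -> HIT
Acc 8: bank1 row2 -> MISS (open row2); precharges=3
Acc 9: bank1 row0 -> MISS (open row0); precharges=4
Acc 10: bank0 row0 -> MISS (open row0); precharges=5
Acc 11: bank0 row0 -> HIT
Acc 12: bank0 row0 -> HIT
Acc 13: bank1 row2 -> MISS (open row2); precharges=6
Acc 14: bank0 row4 -> MISS (open row4); precharges=7

Answer: 7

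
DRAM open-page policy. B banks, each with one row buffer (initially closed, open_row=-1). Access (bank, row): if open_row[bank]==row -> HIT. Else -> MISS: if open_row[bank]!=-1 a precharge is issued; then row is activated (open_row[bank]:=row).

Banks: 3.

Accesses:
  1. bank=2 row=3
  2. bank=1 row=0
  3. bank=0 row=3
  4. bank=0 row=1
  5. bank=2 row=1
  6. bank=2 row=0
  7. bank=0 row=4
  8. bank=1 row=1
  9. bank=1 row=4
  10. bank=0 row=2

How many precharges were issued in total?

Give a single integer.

Acc 1: bank2 row3 -> MISS (open row3); precharges=0
Acc 2: bank1 row0 -> MISS (open row0); precharges=0
Acc 3: bank0 row3 -> MISS (open row3); precharges=0
Acc 4: bank0 row1 -> MISS (open row1); precharges=1
Acc 5: bank2 row1 -> MISS (open row1); precharges=2
Acc 6: bank2 row0 -> MISS (open row0); precharges=3
Acc 7: bank0 row4 -> MISS (open row4); precharges=4
Acc 8: bank1 row1 -> MISS (open row1); precharges=5
Acc 9: bank1 row4 -> MISS (open row4); precharges=6
Acc 10: bank0 row2 -> MISS (open row2); precharges=7

Answer: 7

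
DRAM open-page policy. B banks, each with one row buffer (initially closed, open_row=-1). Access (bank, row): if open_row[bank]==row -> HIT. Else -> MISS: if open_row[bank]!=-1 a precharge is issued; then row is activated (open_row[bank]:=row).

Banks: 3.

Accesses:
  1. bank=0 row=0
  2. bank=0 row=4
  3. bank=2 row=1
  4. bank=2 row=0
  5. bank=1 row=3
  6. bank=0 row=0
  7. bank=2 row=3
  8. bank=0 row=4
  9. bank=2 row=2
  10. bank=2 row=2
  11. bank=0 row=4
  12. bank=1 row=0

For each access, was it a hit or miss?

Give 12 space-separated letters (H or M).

Acc 1: bank0 row0 -> MISS (open row0); precharges=0
Acc 2: bank0 row4 -> MISS (open row4); precharges=1
Acc 3: bank2 row1 -> MISS (open row1); precharges=1
Acc 4: bank2 row0 -> MISS (open row0); precharges=2
Acc 5: bank1 row3 -> MISS (open row3); precharges=2
Acc 6: bank0 row0 -> MISS (open row0); precharges=3
Acc 7: bank2 row3 -> MISS (open row3); precharges=4
Acc 8: bank0 row4 -> MISS (open row4); precharges=5
Acc 9: bank2 row2 -> MISS (open row2); precharges=6
Acc 10: bank2 row2 -> HIT
Acc 11: bank0 row4 -> HIT
Acc 12: bank1 row0 -> MISS (open row0); precharges=7

Answer: M M M M M M M M M H H M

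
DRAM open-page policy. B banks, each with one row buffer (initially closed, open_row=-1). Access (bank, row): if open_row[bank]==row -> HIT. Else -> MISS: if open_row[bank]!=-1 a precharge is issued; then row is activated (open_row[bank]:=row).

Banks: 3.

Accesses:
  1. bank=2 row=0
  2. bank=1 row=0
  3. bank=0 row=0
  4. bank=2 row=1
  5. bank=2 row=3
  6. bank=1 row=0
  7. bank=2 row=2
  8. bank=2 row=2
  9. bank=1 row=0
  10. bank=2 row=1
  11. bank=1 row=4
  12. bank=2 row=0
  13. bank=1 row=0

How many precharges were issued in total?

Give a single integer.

Answer: 7

Derivation:
Acc 1: bank2 row0 -> MISS (open row0); precharges=0
Acc 2: bank1 row0 -> MISS (open row0); precharges=0
Acc 3: bank0 row0 -> MISS (open row0); precharges=0
Acc 4: bank2 row1 -> MISS (open row1); precharges=1
Acc 5: bank2 row3 -> MISS (open row3); precharges=2
Acc 6: bank1 row0 -> HIT
Acc 7: bank2 row2 -> MISS (open row2); precharges=3
Acc 8: bank2 row2 -> HIT
Acc 9: bank1 row0 -> HIT
Acc 10: bank2 row1 -> MISS (open row1); precharges=4
Acc 11: bank1 row4 -> MISS (open row4); precharges=5
Acc 12: bank2 row0 -> MISS (open row0); precharges=6
Acc 13: bank1 row0 -> MISS (open row0); precharges=7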